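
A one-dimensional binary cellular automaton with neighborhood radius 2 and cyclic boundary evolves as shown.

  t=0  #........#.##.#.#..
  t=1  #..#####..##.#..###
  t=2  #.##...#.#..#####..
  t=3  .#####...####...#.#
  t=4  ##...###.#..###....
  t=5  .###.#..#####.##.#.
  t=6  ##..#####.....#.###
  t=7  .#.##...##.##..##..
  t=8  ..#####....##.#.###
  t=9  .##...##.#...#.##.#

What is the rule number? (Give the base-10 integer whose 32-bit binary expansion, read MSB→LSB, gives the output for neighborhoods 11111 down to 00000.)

  [31] ##### => .  t=1,i=5
  [30] ####. => .  t=1,i=6
  [29] ###.# => .  t=4,i=7
  [28] ###.. => #  t=1,i=0
  [27] ##.## => .  t=5,i=13
  [26] ##.#. => #  t=0,i=13
  [25] ##..# => .  t=1,i=1
  [24] ##... => #  t=2,i=4
  [23] #.### => #  t=3,i=1
  [22] #.##. => #  t=0,i=11
  [21] #.#.# => .  t=0,i=14
  [20] #.#.. => #  t=0,i=16
  [19] #..## => #  t=1,i=2
  [18] #..#. => #  t=0,i=18
  [17] #...# => #  t=2,i=5
  [16] #.... => .  t=0,i=2
  [15] .#### => .  t=1,i=4
  [14] .###. => .  t=4,i=6
  [13] .##.# => .  t=0,i=12
  [12] .##.. => #  t=2,i=3
  [11] .#.## => #  t=0,i=10
  [10] .#.#. => .  t=0,i=15
  [9] .#..# => #  t=0,i=17
  [8] .#... => .  t=0,i=1
  [7] ..### => #  t=1,i=3
  [6] ..##. => .  t=1,i=10
  [5] ..#.# => .  t=0,i=9
  [4] ..#.. => #  t=0,i=0
  [3] ...## => .  t=3,i=8
  [2] ...#. => .  t=0,i=8
  [1] ....# => #  t=0,i=7
  [0] ..... => #  t=0,i=3
  bits 00010101110111100001101010010011 = 366877331

366877331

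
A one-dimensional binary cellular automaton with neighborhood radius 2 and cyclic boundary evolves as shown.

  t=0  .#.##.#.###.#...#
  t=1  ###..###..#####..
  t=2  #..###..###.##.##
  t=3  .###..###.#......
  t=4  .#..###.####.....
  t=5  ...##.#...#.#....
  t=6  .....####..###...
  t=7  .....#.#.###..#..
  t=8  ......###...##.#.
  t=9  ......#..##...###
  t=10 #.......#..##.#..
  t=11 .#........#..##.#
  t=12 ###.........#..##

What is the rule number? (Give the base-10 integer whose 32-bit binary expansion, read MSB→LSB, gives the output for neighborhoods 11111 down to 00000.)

3879603584

  #####|#  b31=1 t=1,i=12
  ####.|#  b30=1 t=1,i=13
  ###.#|#  b29=1 t=0,i=10
  ###..|.  b28=0 t=1,i=2
  ##.##|.  b27=0 t=2,i=11
  ##.#.|#  b26=1 t=0,i=5
  ##..#|#  b25=1 t=1,i=3
  ##...|#  b24=1 t=4,i=12
  #.###|.  b23=0 t=0,i=8
  #.##.|.  b22=0 t=0,i=3
  #.#.#|#  b21=1 t=0,i=1
  #.#..|#  b20=1 t=0,i=12
  #..##|#  b19=1 t=1,i=4
  #..#.|#  b18=1 t=7,i=13
  #...#|#  b17=1 t=0,i=14
  #....|.  b16=0 t=3,i=12
  .####|.  b15=0 t=1,i=11
  .###.|.  b14=0 t=0,i=9
  .##.#|.  b13=0 t=0,i=4
  .##..|.  b12=0 t=9,i=10
  .#.##|#  b11=1 t=0,i=2
  .#.#.|#  b10=1 t=0,i=0
  .#..#|.  b9=0 t=4,i=2
  .#...|#  b8=1 t=0,i=13
  ..###|#  b7=1 t=1,i=0
  ..##.|.  b6=0 t=5,i=3
  ..#.#|.  b5=0 t=0,i=16
  ..#..|.  b4=0 t=4,i=1
  ...##|.  b3=0 t=3,i=0
  ...#.|.  b2=0 t=0,i=15
  ....#|.  b1=0 t=3,i=16
  .....|.  b0=0 t=3,i=13
  bits 11100111001111100000110110000000 = 3879603584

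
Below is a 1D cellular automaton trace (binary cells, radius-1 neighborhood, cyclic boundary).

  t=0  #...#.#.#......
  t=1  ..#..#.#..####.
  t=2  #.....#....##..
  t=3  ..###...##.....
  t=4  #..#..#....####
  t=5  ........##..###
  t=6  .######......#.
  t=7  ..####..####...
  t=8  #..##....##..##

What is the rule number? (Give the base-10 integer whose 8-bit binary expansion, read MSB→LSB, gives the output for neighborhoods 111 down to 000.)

161

  nb ###: next=#  (t=1,i=11, bit7=1)
  nb ##.: next=.  (t=1,i=13, bit6=0)
  nb #.#: next=#  (t=0,i=5, bit5=1)
  nb #..: next=.  (t=0,i=1, bit4=0)
  nb .##: next=.  (t=1,i=10, bit3=0)
  nb .#.: next=.  (t=0,i=0, bit2=0)
  nb ..#: next=.  (t=0,i=3, bit1=0)
  nb ...: next=#  (t=0,i=2, bit0=1)
  bits 10100001 = 161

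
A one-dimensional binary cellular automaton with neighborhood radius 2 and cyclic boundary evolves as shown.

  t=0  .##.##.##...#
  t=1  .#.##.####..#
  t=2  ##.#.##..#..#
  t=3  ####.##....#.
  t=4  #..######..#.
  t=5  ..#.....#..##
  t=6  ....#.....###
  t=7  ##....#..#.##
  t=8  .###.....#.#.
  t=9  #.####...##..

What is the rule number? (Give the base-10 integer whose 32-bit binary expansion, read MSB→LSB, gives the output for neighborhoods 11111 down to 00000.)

  [31] ##### => .  t=4,i=5
  [30] ####. => .  t=1,i=8
  [29] ###.# => #  t=2,i=1
  [28] ###.. => #  t=1,i=9
  [27] ##.## => #  t=0,i=3
  [26] ##.#. => #  t=2,i=2
  [25] ##..# => .  t=1,i=10
  [24] ##... => #  t=0,i=9
  [23] #.### => #  t=1,i=6
  [22] #.##. => #  t=0,i=1
  [21] #.#.# => #  t=1,i=1
  [20] #.#.. => .  t=4,i=0
  [19] #..## => #  t=2,i=11
  [18] #..#. => .  t=1,i=11
  [17] #...# => .  t=0,i=10
  [16] #.... => #  t=3,i=8
  [15] .#### => .  t=1,i=7
  [14] .###. => #  t=2,i=0
  [13] .##.# => .  t=0,i=2
  [12] .##.. => #  t=0,i=8
  [11] .#.## => .  t=0,i=0
  [10] .#.#. => #  t=1,i=0
  [9] .#..# => .  t=2,i=10
  [8] .#... => .  t=5,i=3
  [7] ..### => .  t=2,i=12
  [6] ..##. => #  t=5,i=11
  [5] ..#.# => #  t=0,i=12
  [4] ..#.. => .  t=2,i=9
  [3] ...## => #  t=6,i=9
  [2] ...#. => .  t=0,i=11
  [1] ....# => .  t=3,i=9
  [0] ..... => .  t=5,i=5
  bits 00111101111010010101010001101000 = 1038701672

1038701672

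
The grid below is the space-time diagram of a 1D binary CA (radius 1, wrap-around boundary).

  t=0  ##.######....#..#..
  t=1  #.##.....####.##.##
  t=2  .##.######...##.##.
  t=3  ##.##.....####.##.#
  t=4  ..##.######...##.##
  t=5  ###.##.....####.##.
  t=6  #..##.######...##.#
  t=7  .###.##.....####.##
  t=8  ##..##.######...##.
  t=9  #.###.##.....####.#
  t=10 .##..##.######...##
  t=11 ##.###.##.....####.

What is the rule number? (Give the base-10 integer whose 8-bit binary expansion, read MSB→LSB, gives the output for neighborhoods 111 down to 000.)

59

  nb ###: next=.  (t=0,i=4, bit7=0)
  nb ##.: next=.  (t=0,i=1, bit6=0)
  nb #.#: next=#  (t=0,i=2, bit5=1)
  nb #..: next=#  (t=0,i=9, bit4=1)
  nb .##: next=#  (t=0,i=0, bit3=1)
  nb .#.: next=.  (t=0,i=13, bit2=0)
  nb ..#: next=#  (t=0,i=12, bit1=1)
  nb ...: next=#  (t=0,i=10, bit0=1)
  bits 00111011 = 59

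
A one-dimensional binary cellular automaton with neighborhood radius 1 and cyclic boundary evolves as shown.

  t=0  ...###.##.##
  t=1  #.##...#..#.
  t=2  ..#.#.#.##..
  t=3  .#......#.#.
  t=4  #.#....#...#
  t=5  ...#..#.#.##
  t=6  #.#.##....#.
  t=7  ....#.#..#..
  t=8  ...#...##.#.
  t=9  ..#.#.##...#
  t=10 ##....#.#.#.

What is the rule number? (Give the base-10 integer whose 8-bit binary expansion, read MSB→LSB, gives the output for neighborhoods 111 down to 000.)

26

  ### -> .   bit 7 = 0  t=0,i=4
  ##. -> .   bit 6 = 0  t=0,i=5
  #.# -> .   bit 5 = 0  t=0,i=6
  #.. -> #   bit 4 = 1  t=0,i=0
  .## -> #   bit 3 = 1  t=0,i=3
  .#. -> .   bit 2 = 0  t=1,i=0
  ..# -> #   bit 1 = 1  t=0,i=2
  ... -> .   bit 0 = 0  t=0,i=1
  bits 00011010 = 26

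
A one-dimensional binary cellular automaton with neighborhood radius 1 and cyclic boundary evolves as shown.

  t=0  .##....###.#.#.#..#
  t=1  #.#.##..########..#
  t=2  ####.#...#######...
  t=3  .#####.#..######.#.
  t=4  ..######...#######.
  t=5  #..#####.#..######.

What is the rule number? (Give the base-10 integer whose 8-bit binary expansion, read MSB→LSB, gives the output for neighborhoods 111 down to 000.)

  [7] ### => #  t=0,i=8
  [6] ##. => #  t=0,i=2
  [5] #.# => #  t=0,i=0
  [4] #.. => .  t=0,i=3
  [3] .## => .  t=0,i=1
  [2] .#. => #  t=0,i=11
  [1] ..# => .  t=0,i=6
  [0] ... => #  t=0,i=4
  bits 11100101 = 229

229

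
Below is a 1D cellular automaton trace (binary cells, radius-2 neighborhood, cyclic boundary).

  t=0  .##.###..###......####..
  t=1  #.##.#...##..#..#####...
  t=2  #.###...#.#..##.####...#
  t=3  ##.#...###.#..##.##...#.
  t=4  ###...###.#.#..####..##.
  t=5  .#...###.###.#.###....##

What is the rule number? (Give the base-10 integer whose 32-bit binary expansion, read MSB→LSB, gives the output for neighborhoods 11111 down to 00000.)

3428972222

  nb #####: next=#  (t=1,i=18, bit31=1)
  nb ####.: next=#  (t=0,i=20, bit30=1)
  nb ###.#: next=.  (t=3,i=9, bit29=0)
  nb ###..: next=.  (t=0,i=6, bit28=0)
  nb ##.##: next=#  (t=0,i=3, bit27=1)
  nb ##.#.: next=#  (t=1,i=4, bit26=1)
  nb ##..#: next=.  (t=0,i=7, bit25=0)
  nb ##...: next=.  (t=0,i=12, bit24=0)
  nb #.###: next=.  (t=0,i=4, bit23=0)
  nb #.##.: next=#  (t=1,i=2, bit22=1)
  nb #.#.#: next=#  (t=4,i=10, bit21=1)
  nb #.#..: next=.  (t=1,i=5, bit20=0)
  nb #..##: next=.  (t=0,i=8, bit19=0)
  nb #..#.: next=.  (t=1,i=12, bit18=0)
  nb #...#: next=.  (t=0,i=23, bit17=0)
  nb #....: next=#  (t=0,i=13, bit16=1)
  nb .####: next=#  (t=0,i=19, bit15=1)
  nb .###.: next=#  (t=0,i=5, bit14=1)
  nb .##.#: next=#  (t=0,i=2, bit13=1)
  nb .##..: next=#  (t=1,i=10, bit12=1)
  nb .#.##: next=.  (t=1,i=1, bit11=0)
  nb .#.#.: next=#  (t=2,i=9, bit10=1)
  nb .#..#: next=#  (t=1,i=14, bit9=1)
  nb .#...: next=.  (t=1,i=6, bit8=0)
  nb ..###: next=#  (t=0,i=9, bit7=1)
  nb ..##.: next=.  (t=0,i=1, bit6=0)
  nb ..#.#: next=#  (t=1,i=0, bit5=1)
  nb ..#..: next=#  (t=1,i=13, bit4=1)
  nb ...##: next=#  (t=0,i=0, bit3=1)
  nb ...#.: next=#  (t=1,i=23, bit2=1)
  nb ....#: next=#  (t=0,i=16, bit1=1)
  nb .....: next=.  (t=0,i=14, bit0=0)
  bits 11001100011000011111011010111110 = 3428972222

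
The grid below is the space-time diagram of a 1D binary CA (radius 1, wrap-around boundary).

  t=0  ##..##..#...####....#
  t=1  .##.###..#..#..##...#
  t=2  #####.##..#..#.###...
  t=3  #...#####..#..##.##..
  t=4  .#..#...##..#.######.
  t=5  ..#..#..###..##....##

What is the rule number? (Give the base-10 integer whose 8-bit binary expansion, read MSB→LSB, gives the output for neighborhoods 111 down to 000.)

  [7] ### => .  t=0,i=0
  [6] ##. => #  t=0,i=1
  [5] #.# => #  t=1,i=0
  [4] #.. => #  t=0,i=2
  [3] .## => #  t=0,i=4
  [2] .#. => .  t=0,i=8
  [1] ..# => .  t=0,i=3
  [0] ... => .  t=0,i=10
  bits 01111000 = 120

120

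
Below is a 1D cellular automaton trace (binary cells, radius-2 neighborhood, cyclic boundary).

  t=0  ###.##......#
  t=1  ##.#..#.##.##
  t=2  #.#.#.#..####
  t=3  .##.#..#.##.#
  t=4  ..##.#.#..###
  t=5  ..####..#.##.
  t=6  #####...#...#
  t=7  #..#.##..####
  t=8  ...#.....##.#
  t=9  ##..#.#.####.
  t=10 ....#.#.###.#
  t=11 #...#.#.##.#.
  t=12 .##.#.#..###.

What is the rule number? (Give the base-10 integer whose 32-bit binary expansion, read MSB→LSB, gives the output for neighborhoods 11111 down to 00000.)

  #####|.  b31=0 t=2,i=11
  ####.|#  b30=1 t=0,i=1
  ###.#|.  b29=0 t=0,i=2
  ###..|.  b28=0 t=4,i=12
  ##.##|#  b27=1 t=0,i=3
  ##.#.|#  b26=1 t=1,i=2
  ##..#|.  b25=0 t=4,i=0
  ##...|#  b24=1 t=0,i=6
  #.###|#  b23=1 t=1,i=11
  #.##.|.  b22=0 t=0,i=4
  #.#.#|#  b21=1 t=2,i=2
  #.#..|.  b20=0 t=1,i=3
  #..##|.  b19=0 t=2,i=8
  #..#.|.  b18=0 t=1,i=5
  #...#|#  b17=1 t=5,i=0
  #....|.  b16=0 t=0,i=7
  .####|#  b15=1 t=0,i=0
  .###.|#  b14=1 t=4,i=11
  .##.#|#  b13=1 t=1,i=9
  .##..|.  b12=0 t=0,i=5
  .#.##|.  b11=0 t=1,i=7
  .#.#.|.  b10=0 t=2,i=3
  .#..#|#  b9=1 t=1,i=4
  .#...|#  b8=1 t=6,i=9
  ..###|#  b7=1 t=0,i=12
  ..##.|#  b6=1 t=4,i=2
  ..#.#|#  b5=1 t=1,i=6
  ..#..|.  b4=0 t=6,i=8
  ...##|#  b3=1 t=0,i=11
  ...#.|.  b2=0 t=6,i=7
  ....#|.  b1=0 t=0,i=10
  .....|#  b0=1 t=0,i=8
  bits 01001101101000101110001111101001 = 1302520809

1302520809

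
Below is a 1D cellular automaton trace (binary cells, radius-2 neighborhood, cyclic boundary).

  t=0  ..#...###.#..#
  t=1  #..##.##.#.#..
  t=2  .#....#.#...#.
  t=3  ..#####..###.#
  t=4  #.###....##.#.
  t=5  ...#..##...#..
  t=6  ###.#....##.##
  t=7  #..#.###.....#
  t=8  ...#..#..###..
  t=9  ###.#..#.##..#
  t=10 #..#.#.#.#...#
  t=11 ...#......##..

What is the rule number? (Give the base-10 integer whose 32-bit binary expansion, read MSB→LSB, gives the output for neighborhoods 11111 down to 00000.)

2219033511

  nb #####: next=#  (t=3,i=4, bit31=1)
  nb ####.: next=.  (t=3,i=5, bit30=0)
  nb ###.#: next=.  (t=0,i=8, bit29=0)
  nb ###..: next=.  (t=3,i=6, bit28=0)
  nb ##.##: next=.  (t=1,i=5, bit27=0)
  nb ##.#.: next=#  (t=0,i=9, bit26=1)
  nb ##..#: next=.  (t=3,i=7, bit25=0)
  nb ##...: next=.  (t=4,i=5, bit24=0)
  nb #.###: next=.  (t=4,i=2, bit23=0)
  nb #.##.: next=#  (t=1,i=6, bit22=1)
  nb #.#.#: next=.  (t=1,i=9, bit21=0)
  nb #.#..: next=.  (t=0,i=10, bit20=0)
  nb #..##: next=.  (t=1,i=2, bit19=0)
  nb #..#.: next=.  (t=0,i=1, bit18=0)
  nb #...#: next=#  (t=0,i=4, bit17=1)
  nb #....: next=#  (t=2,i=3, bit16=1)
  nb .####: next=#  (t=3,i=3, bit15=1)
  nb .###.: next=#  (t=0,i=7, bit14=1)
  nb .##.#: next=.  (t=1,i=4, bit13=0)
  nb .##..: next=.  (t=5,i=7, bit12=0)
  nb .#.##: next=.  (t=4,i=1, bit11=0)
  nb .#.#.: next=.  (t=1,i=10, bit10=0)
  nb .#..#: next=#  (t=0,i=0, bit9=1)
  nb .#...: next=#  (t=0,i=3, bit8=1)
  nb ..###: next=#  (t=0,i=6, bit7=1)
  nb ..##.: next=.  (t=1,i=3, bit6=0)
  nb ..#.#: next=#  (t=2,i=6, bit5=1)
  nb ..#..: next=.  (t=0,i=2, bit4=0)
  nb ...##: next=.  (t=0,i=5, bit3=0)
  nb ...#.: next=#  (t=2,i=5, bit2=1)
  nb ....#: next=#  (t=2,i=4, bit1=1)
  nb .....: next=#  (t=5,i=0, bit0=1)
  bits 10000100010000111100001110100111 = 2219033511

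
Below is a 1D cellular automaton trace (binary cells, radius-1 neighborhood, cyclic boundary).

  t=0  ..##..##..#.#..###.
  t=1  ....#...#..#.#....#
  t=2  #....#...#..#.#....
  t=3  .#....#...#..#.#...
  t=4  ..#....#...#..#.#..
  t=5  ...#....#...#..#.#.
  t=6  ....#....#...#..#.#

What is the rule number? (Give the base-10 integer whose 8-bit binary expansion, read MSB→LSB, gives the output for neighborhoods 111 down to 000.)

48

  ### -> .   bit 7 = 0  t=0,i=16
  ##. -> .   bit 6 = 0  t=0,i=3
  #.# -> #   bit 5 = 1  t=0,i=11
  #.. -> #   bit 4 = 1  t=0,i=4
  .## -> .   bit 3 = 0  t=0,i=2
  .#. -> .   bit 2 = 0  t=0,i=10
  ..# -> .   bit 1 = 0  t=0,i=1
  ... -> .   bit 0 = 0  t=0,i=0
  bits 00110000 = 48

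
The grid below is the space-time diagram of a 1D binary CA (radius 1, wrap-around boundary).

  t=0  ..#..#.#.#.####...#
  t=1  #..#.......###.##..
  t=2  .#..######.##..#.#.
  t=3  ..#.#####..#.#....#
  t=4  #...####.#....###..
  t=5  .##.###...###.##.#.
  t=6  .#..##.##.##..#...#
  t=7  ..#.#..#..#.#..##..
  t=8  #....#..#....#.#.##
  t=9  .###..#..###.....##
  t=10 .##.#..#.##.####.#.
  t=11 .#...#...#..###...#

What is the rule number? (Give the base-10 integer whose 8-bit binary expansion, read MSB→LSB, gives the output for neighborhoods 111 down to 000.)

153

  ###|#  b7=1 t=0,i=12
  ##.|.  b6=0 t=0,i=14
  #.#|.  b5=0 t=0,i=6
  #..|#  b4=1 t=0,i=0
  .##|#  b3=1 t=0,i=11
  .#.|.  b2=0 t=0,i=2
  ..#|.  b1=0 t=0,i=1
  ...|#  b0=1 t=0,i=16
  bits 10011001 = 153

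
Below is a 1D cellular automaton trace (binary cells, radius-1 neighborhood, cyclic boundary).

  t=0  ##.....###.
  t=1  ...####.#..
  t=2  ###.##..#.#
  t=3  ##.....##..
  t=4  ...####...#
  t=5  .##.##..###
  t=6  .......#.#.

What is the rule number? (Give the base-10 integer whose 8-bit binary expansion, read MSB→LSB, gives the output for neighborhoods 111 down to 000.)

135

  nb ###: next=#  (t=0,i=8, bit7=1)
  nb ##.: next=.  (t=0,i=1, bit6=0)
  nb #.#: next=.  (t=0,i=10, bit5=0)
  nb #..: next=.  (t=0,i=2, bit4=0)
  nb .##: next=.  (t=0,i=0, bit3=0)
  nb .#.: next=#  (t=1,i=8, bit2=1)
  nb ..#: next=#  (t=0,i=6, bit1=1)
  nb ...: next=#  (t=0,i=3, bit0=1)
  bits 10000111 = 135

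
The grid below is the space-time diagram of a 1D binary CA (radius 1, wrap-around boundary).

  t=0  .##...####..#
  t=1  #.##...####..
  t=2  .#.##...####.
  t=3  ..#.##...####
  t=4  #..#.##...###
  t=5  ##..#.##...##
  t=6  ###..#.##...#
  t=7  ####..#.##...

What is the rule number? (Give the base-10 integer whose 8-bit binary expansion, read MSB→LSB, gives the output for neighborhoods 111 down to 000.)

  ###|#  b7=1 t=0,i=7
  ##.|#  b6=1 t=0,i=2
  #.#|#  b5=1 t=0,i=0
  #..|#  b4=1 t=0,i=3
  .##|.  b3=0 t=0,i=1
  .#.|.  b2=0 t=0,i=12
  ..#|.  b1=0 t=0,i=5
  ...|.  b0=0 t=0,i=4
  bits 11110000 = 240

240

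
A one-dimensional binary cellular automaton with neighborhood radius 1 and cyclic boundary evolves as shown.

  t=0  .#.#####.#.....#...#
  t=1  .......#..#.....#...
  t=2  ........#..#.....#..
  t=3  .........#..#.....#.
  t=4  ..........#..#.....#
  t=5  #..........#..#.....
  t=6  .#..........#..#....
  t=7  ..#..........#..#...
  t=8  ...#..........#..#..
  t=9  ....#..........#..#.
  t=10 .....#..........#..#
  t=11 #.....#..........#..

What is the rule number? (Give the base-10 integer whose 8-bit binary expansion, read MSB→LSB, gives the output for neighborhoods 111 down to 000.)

  ###|.  b7=0 t=0,i=4
  ##.|#  b6=1 t=0,i=7
  #.#|.  b5=0 t=0,i=0
  #..|#  b4=1 t=0,i=10
  .##|.  b3=0 t=0,i=3
  .#.|.  b2=0 t=0,i=1
  ..#|.  b1=0 t=0,i=14
  ...|.  b0=0 t=0,i=11
  bits 01010000 = 80

80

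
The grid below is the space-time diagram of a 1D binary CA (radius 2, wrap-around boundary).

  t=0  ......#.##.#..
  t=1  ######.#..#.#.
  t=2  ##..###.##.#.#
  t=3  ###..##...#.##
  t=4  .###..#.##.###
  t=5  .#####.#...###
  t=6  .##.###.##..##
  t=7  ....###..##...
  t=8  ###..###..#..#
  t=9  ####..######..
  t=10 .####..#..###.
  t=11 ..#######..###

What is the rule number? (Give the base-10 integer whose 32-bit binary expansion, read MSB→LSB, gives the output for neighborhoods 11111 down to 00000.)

1988550423

  [31] ##### => .  t=1,i=2
  [30] ####. => #  t=1,i=4
  [29] ###.# => #  t=1,i=5
  [28] ###.. => #  t=2,i=1
  [27] ##.## => .  t=2,i=7
  [26] ##.#. => #  t=0,i=10
  [25] ##..# => #  t=2,i=2
  [24] ##... => .  t=3,i=7
  [23] #.### => #  t=1,i=0
  [22] #.##. => .  t=0,i=8
  [21] #.#.# => .  t=1,i=12
  [20] #.#.. => .  t=0,i=11
  [19] #..## => .  t=2,i=3
  [18] #..#. => #  t=1,i=9
  [17] #...# => #  t=3,i=8
  [16] #.... => .  t=0,i=13
  [15] .#### => #  t=1,i=1
  [14] .###. => #  t=2,i=0
  [13] .##.# => .  t=0,i=9
  [12] .##.. => #  t=3,i=6
  [11] .#.## => #  t=0,i=7
  [10] .#.#. => #  t=1,i=11
  [9] .#..# => #  t=1,i=8
  [8] .#... => #  t=0,i=12
  [7] ..### => .  t=2,i=4
  [6] ..##. => .  t=3,i=5
  [5] ..#.# => .  t=0,i=6
  [4] ..#.. => #  t=8,i=10
  [3] ...## => .  t=5,i=10
  [2] ...#. => #  t=0,i=5
  [1] ....# => #  t=0,i=4
  [0] ..... => #  t=0,i=0
  bits 01110110100001101101111100010111 = 1988550423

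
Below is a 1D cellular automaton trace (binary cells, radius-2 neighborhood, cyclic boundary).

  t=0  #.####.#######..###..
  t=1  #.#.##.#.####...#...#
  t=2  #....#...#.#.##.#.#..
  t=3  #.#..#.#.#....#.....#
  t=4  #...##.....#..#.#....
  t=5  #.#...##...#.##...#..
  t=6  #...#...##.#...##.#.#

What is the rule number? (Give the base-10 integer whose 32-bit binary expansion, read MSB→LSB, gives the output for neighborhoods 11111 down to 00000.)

3783729328

  [31] ##### => #  t=0,i=9
  [30] ####. => #  t=0,i=4
  [29] ###.# => #  t=0,i=5
  [28] ###.. => .  t=0,i=13
  [27] ##.## => .  t=0,i=6
  [26] ##.#. => .  t=1,i=1
  [25] ##..# => .  t=0,i=14
  [24] ##... => #  t=1,i=13
  [23] #.### => #  t=0,i=2
  [22] #.##. => .  t=1,i=4
  [21] #.#.# => .  t=1,i=2
  [20] #.#.. => .  t=2,i=18
  [19] #..## => .  t=0,i=15
  [18] #..#. => #  t=0,i=20
  [17] #...# => #  t=1,i=14
  [16] #.... => #  t=2,i=2
  [15] .#### => .  t=0,i=3
  [14] .###. => .  t=0,i=17
  [13] .##.# => #  t=1,i=0
  [12] .##.. => .  t=4,i=5
  [11] .#.## => .  t=0,i=1
  [10] .#.#. => .  t=2,i=10
  [9] .#..# => .  t=2,i=19
  [8] .#... => .  t=1,i=17
  [7] ..### => #  t=0,i=16
  [6] ..##. => .  t=1,i=20
  [5] ..#.# => #  t=0,i=0
  [4] ..#.. => #  t=1,i=16
  [3] ...## => .  t=1,i=19
  [2] ...#. => .  t=1,i=15
  [1] ....# => .  t=2,i=3
  [0] ..... => .  t=3,i=17
  bits 11100001100001110010000010110000 = 3783729328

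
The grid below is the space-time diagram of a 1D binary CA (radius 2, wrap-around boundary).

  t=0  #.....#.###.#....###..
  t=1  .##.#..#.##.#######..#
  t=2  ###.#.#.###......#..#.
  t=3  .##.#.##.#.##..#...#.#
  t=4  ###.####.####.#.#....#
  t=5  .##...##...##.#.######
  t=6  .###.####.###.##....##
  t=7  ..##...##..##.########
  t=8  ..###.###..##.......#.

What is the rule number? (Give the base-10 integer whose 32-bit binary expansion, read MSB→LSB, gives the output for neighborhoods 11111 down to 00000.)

1635088842

  [31] ##### => .  t=1,i=14
  [30] ####. => #  t=1,i=17
  [29] ###.# => #  t=0,i=10
  [28] ###.. => .  t=0,i=19
  [27] ##.## => .  t=1,i=11
  [26] ##.#. => .  t=0,i=11
  [25] ##..# => .  t=0,i=20
  [24] ##... => #  t=2,i=11
  [23] #.### => .  t=0,i=8
  [22] #.##. => #  t=1,i=1
  [21] #.#.# => #  t=2,i=4
  [20] #.#.. => #  t=0,i=12
  [19] #..## => .  t=7,i=1
  [18] #..#. => #  t=0,i=21
  [17] #...# => .  t=3,i=17
  [16] #.... => #  t=0,i=2
  [15] .#### => .  t=1,i=13
  [14] .###. => #  t=0,i=9
  [13] .##.# => #  t=1,i=2
  [12] .##.. => #  t=3,i=12
  [11] .#.## => #  t=0,i=7
  [10] .#.#. => .  t=2,i=5
  [9] .#..# => .  t=1,i=5
  [8] .#... => #  t=0,i=1
  [7] ..### => #  t=0,i=17
  [6] ..##. => #  t=5,i=6
  [5] ..#.# => .  t=0,i=6
  [4] ..#.. => .  t=0,i=0
  [3] ...## => #  t=0,i=16
  [2] ...#. => .  t=0,i=5
  [1] ....# => #  t=0,i=4
  [0] ..... => .  t=0,i=3
  bits 01100001011101010111100111001010 = 1635088842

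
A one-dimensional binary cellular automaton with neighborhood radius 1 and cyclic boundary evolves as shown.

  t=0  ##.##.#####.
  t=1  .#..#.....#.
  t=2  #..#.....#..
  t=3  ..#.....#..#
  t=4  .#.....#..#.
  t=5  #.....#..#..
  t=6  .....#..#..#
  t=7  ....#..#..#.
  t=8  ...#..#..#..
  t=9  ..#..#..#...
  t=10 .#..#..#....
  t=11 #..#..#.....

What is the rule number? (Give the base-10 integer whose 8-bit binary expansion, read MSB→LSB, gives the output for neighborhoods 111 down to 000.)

66

  ###|.  b7=0 t=0,i=7
  ##.|#  b6=1 t=0,i=1
  #.#|.  b5=0 t=0,i=2
  #..|.  b4=0 t=1,i=2
  .##|.  b3=0 t=0,i=0
  .#.|.  b2=0 t=1,i=1
  ..#|#  b1=1 t=1,i=0
  ...|.  b0=0 t=1,i=6
  bits 01000010 = 66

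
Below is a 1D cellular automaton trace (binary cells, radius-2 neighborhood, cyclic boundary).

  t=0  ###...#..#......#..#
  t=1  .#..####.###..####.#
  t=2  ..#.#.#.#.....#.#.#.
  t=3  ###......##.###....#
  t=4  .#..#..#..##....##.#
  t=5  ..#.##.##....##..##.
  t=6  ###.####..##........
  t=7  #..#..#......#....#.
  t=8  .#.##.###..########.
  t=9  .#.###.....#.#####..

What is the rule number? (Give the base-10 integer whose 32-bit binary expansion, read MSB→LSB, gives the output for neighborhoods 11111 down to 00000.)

3426952118

  #####|#  b31=1 t=8,i=13
  ####.|#  b30=1 t=0,i=1
  ###.#|.  b29=0 t=1,i=7
  ###..|.  b28=0 t=0,i=2
  ##.##|#  b27=1 t=1,i=8
  ##.#.|#  b26=1 t=1,i=18
  ##..#|.  b25=0 t=1,i=12
  ##...|.  b24=0 t=0,i=3
  #.###|.  b23=0 t=1,i=9
  #.##.|#  b22=1 t=5,i=4
  #.#.#|.  b21=0 t=1,i=19
  #.#..|.  b20=0 t=1,i=1
  #..##|.  b19=0 t=0,i=18
  #..#.|.  b18=0 t=0,i=8
  #...#|#  b17=1 t=0,i=4
  #....|#  b16=1 t=0,i=11
  .####|.  b15=0 t=0,i=0
  .###.|.  b14=0 t=1,i=10
  .##.#|#  b13=1 t=3,i=10
  .##..|.  b12=0 t=4,i=11
  .#.##|.  b11=0 t=5,i=3
  .#.#.|.  b10=0 t=1,i=0
  .#..#|#  b9=1 t=0,i=7
  .#...|#  b8=1 t=0,i=10
  ..###|#  b7=1 t=0,i=19
  ..##.|.  b6=0 t=3,i=9
  ..#.#|#  b5=1 t=2,i=2
  ..#..|#  b4=1 t=0,i=6
  ...##|.  b3=0 t=3,i=8
  ...#.|#  b2=1 t=0,i=5
  ....#|#  b1=1 t=0,i=14
  .....|.  b0=0 t=0,i=12
  bits 11001100010000110010001110110110 = 3426952118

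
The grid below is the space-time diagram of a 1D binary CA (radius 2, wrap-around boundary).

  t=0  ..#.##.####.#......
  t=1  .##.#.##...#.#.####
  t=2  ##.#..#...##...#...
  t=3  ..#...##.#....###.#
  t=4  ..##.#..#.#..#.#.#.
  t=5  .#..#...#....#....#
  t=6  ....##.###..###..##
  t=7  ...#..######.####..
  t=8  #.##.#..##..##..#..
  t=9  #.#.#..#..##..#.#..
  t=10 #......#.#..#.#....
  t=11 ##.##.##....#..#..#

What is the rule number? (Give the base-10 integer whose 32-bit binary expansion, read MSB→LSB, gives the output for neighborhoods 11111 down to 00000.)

  #####|#  b31=1 t=7,i=8
  ####.|.  b30=0 t=0,i=9
  ###.#|.  b29=0 t=0,i=10
  ###..|#  b28=1 t=6,i=9
  ##.##|#  b27=1 t=0,i=6
  ##.#.|#  b26=1 t=0,i=11
  ##..#|#  b25=1 t=6,i=10
  ##...|.  b24=0 t=1,i=8
  #.###|#  b23=1 t=0,i=7
  #.##.|#  b22=1 t=0,i=4
  #.#.#|.  b21=0 t=1,i=4
  #.#..|.  b20=0 t=0,i=12
  #..##|#  b19=1 t=6,i=11
  #..#.|.  b18=0 t=2,i=5
  #...#|.  b17=0 t=1,i=9
  #....|.  b16=0 t=0,i=14
  .####|.  b15=0 t=0,i=8
  .###.|#  b14=1 t=3,i=15
  .##.#|.  b13=0 t=0,i=5
  .##..|.  b12=0 t=1,i=7
  .#.##|.  b11=0 t=0,i=3
  .#.#.|.  b10=0 t=1,i=12
  .#..#|.  b9=0 t=2,i=4
  .#...|#  b8=1 t=0,i=13
  ..###|.  b7=0 t=3,i=14
  ..##.|.  b6=0 t=2,i=0
  ..#.#|#  b5=1 t=0,i=2
  ..#..|#  b4=1 t=2,i=6
  ...##|#  b3=1 t=2,i=9
  ...#.|#  b2=1 t=0,i=1
  ....#|.  b1=0 t=0,i=0
  .....|#  b0=1 t=0,i=15
  bits 10011110110010000100000100111101 = 2663924029

2663924029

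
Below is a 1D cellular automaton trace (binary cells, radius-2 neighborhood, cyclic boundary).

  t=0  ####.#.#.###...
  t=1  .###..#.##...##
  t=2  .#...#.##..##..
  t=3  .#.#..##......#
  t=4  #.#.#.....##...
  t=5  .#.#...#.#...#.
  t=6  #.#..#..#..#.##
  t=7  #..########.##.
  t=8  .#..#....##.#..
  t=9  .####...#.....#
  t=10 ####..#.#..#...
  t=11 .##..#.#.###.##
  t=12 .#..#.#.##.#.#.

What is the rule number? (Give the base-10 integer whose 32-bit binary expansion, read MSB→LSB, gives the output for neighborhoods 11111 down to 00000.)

1623625241

  nb #####: next=.  (t=7,i=5, bit31=0)
  nb ####.: next=#  (t=0,i=2, bit30=1)
  nb ###.#: next=#  (t=0,i=3, bit29=1)
  nb ###..: next=.  (t=0,i=11, bit28=0)
  nb ##.##: next=.  (t=1,i=0, bit27=0)
  nb ##.#.: next=.  (t=0,i=4, bit26=0)
  nb ##..#: next=.  (t=1,i=4, bit25=0)
  nb ##...: next=.  (t=0,i=12, bit24=0)
  nb #.###: next=#  (t=0,i=9, bit23=1)
  nb #.##.: next=#  (t=1,i=8, bit22=1)
  nb #.#.#: next=.  (t=0,i=5, bit21=0)
  nb #.#..: next=.  (t=3,i=3, bit20=0)
  nb #..##: next=.  (t=2,i=10, bit19=0)
  nb #..#.: next=#  (t=1,i=5, bit18=1)
  nb #...#: next=#  (t=0,i=13, bit17=1)
  nb #....: next=.  (t=3,i=9, bit16=0)
  nb .####: next=#  (t=0,i=1, bit15=1)
  nb .###.: next=.  (t=0,i=10, bit14=0)
  nb .##.#: next=.  (t=1,i=14, bit13=0)
  nb .##..: next=.  (t=1,i=9, bit12=0)
  nb .#.##: next=#  (t=0,i=8, bit11=1)
  nb .#.#.: next=#  (t=0,i=6, bit10=1)
  nb .#..#: next=#  (t=3,i=4, bit9=1)
  nb .#...: next=.  (t=2,i=2, bit8=0)
  nb ..###: next=.  (t=0,i=0, bit7=0)
  nb ..##.: next=.  (t=1,i=13, bit6=0)
  nb ..#.#: next=.  (t=1,i=6, bit5=0)
  nb ..#..: next=#  (t=2,i=1, bit4=1)
  nb ...##: next=#  (t=0,i=14, bit3=1)
  nb ...#.: next=.  (t=2,i=0, bit2=0)
  nb ....#: next=.  (t=3,i=12, bit1=0)
  nb .....: next=#  (t=3,i=10, bit0=1)
  bits 01100000110001101000111000011001 = 1623625241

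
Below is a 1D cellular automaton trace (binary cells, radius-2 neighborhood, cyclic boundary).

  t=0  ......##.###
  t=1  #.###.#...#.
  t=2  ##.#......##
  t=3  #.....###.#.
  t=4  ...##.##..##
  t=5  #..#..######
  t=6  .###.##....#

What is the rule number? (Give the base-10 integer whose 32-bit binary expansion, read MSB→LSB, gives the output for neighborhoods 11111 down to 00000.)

1131175155

  #####|.  b31=0 t=5,i=8
  ####.|#  b30=1 t=2,i=0
  ###.#|.  b29=0 t=1,i=4
  ###..|.  b28=0 t=0,i=11
  ##.##|.  b27=0 t=0,i=8
  ##.#.|.  b26=0 t=1,i=5
  ##..#|#  b25=1 t=4,i=8
  ##...|#  b24=1 t=0,i=0
  #.###|.  b23=0 t=0,i=9
  #.##.|#  b22=1 t=4,i=6
  #.#.#|#  b21=1 t=1,i=0
  #.#..|.  b20=0 t=1,i=6
  #..##|#  b19=1 t=4,i=9
  #..#.|#  b18=1 t=5,i=2
  #...#|.  b17=0 t=1,i=8
  #....|.  b16=0 t=0,i=1
  .####|.  b15=0 t=2,i=11
  .###.|#  b14=1 t=0,i=10
  .##.#|.  b13=0 t=0,i=7
  .##..|#  b12=1 t=4,i=7
  .#.##|#  b11=1 t=1,i=1
  .#.#.|#  b10=1 t=1,i=11
  .#..#|.  b9=0 t=5,i=4
  .#...|.  b8=0 t=1,i=7
  ..###|#  b7=1 t=2,i=10
  ..##.|#  b6=1 t=0,i=6
  ..#.#|#  b5=1 t=1,i=10
  ..#..|#  b4=1 t=5,i=3
  ...##|.  b3=0 t=0,i=5
  ...#.|.  b2=0 t=1,i=9
  ....#|#  b1=1 t=0,i=4
  .....|#  b0=1 t=0,i=2
  bits 01000011011011000101110011110011 = 1131175155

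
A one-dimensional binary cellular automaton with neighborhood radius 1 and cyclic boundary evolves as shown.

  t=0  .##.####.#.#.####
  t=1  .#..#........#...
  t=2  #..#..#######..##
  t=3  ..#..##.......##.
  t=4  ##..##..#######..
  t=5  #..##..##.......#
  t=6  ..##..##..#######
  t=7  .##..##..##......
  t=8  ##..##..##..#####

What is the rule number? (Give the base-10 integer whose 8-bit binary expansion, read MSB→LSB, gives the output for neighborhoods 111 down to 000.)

11

  ###|.  b7=0 t=0,i=5
  ##.|.  b6=0 t=0,i=2
  #.#|.  b5=0 t=0,i=0
  #..|.  b4=0 t=1,i=2
  .##|#  b3=1 t=0,i=1
  .#.|.  b2=0 t=0,i=9
  ..#|#  b1=1 t=1,i=0
  ...|#  b0=1 t=1,i=6
  bits 00001011 = 11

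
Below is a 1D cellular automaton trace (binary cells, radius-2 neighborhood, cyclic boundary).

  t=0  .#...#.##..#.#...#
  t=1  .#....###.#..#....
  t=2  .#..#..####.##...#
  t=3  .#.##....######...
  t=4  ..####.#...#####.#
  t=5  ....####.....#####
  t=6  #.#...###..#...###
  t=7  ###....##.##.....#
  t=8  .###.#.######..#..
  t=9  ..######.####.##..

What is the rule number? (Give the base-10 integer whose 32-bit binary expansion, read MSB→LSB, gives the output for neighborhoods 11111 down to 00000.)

  [31] ##### => #  t=3,i=11
  [30] ####. => #  t=2,i=9
  [29] ###.# => #  t=1,i=8
  [28] ###.. => #  t=3,i=14
  [27] ##.## => #  t=2,i=11
  [26] ##.#. => #  t=1,i=9
  [25] ##..# => .  t=0,i=9
  [24] ##... => #  t=2,i=14
  [23] #.### => #  t=8,i=7
  [22] #.##. => #  t=0,i=7
  [21] #.#.# => #  t=8,i=5
  [20] #.#.. => #  t=0,i=1
  [19] #..## => .  t=2,i=6
  [18] #..#. => #  t=0,i=10
  [17] #...# => .  t=0,i=3
  [16] #.... => .  t=1,i=3
  [15] .#### => .  t=2,i=8
  [14] .###. => #  t=1,i=7
  [13] .##.# => #  t=7,i=8
  [12] .##.. => #  t=0,i=8
  [11] .#.## => #  t=0,i=6
  [10] .#.#. => .  t=0,i=0
  [9] .#..# => .  t=1,i=11
  [8] .#... => .  t=0,i=2
  [7] ..### => .  t=1,i=6
  [6] ..##. => #  t=7,i=7
  [5] ..#.# => .  t=0,i=5
  [4] ..#.. => #  t=1,i=1
  [3] ...## => .  t=1,i=5
  [2] ...#. => .  t=0,i=4
  [1] ....# => #  t=1,i=4
  [0] ..... => .  t=1,i=16
  bits 11111101111101000111100001010010 = 4260657234

4260657234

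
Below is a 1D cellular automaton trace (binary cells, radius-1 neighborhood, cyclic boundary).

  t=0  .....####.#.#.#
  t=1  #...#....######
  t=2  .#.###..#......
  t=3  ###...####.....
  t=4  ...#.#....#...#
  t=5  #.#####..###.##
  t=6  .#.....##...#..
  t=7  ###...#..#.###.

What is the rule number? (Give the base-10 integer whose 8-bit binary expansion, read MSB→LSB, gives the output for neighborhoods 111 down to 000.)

54

  ### -> .   bit 7 = 0  t=0,i=6
  ##. -> .   bit 6 = 0  t=0,i=8
  #.# -> #   bit 5 = 1  t=0,i=9
  #.. -> #   bit 4 = 1  t=0,i=0
  .## -> .   bit 3 = 0  t=0,i=5
  .#. -> #   bit 2 = 1  t=0,i=10
  ..# -> #   bit 1 = 1  t=0,i=4
  ... -> .   bit 0 = 0  t=0,i=1
  bits 00110110 = 54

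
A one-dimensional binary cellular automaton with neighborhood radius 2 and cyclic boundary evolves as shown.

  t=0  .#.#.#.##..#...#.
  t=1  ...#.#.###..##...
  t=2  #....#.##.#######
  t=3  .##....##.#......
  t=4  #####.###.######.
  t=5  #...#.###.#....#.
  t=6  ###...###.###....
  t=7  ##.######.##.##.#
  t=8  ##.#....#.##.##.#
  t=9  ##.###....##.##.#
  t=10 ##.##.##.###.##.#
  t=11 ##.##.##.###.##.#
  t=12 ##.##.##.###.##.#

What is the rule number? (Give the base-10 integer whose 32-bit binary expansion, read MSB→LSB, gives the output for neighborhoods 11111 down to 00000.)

603681225

  nb #####: next=.  (t=2,i=12, bit31=0)
  nb ####.: next=.  (t=2,i=16, bit30=0)
  nb ###.#: next=#  (t=4,i=4, bit29=1)
  nb ###..: next=.  (t=1,i=9, bit28=0)
  nb ##.##: next=.  (t=2,i=9, bit27=0)
  nb ##.#.: next=.  (t=3,i=9, bit26=0)
  nb ##..#: next=#  (t=0,i=9, bit25=1)
  nb ##...: next=#  (t=1,i=14, bit24=1)
  nb #.###: next=#  (t=1,i=7, bit23=1)
  nb #.##.: next=#  (t=0,i=7, bit22=1)
  nb #.#.#: next=#  (t=0,i=3, bit21=1)
  nb #.#..: next=#  (t=3,i=10, bit20=1)
  nb #..##: next=#  (t=1,i=11, bit19=1)
  nb #..#.: next=.  (t=0,i=0, bit18=0)
  nb #...#: next=#  (t=0,i=13, bit17=1)
  nb #....: next=#  (t=1,i=15, bit16=1)
  nb .####: next=.  (t=2,i=11, bit15=0)
  nb .###.: next=#  (t=1,i=8, bit14=1)
  nb .##.#: next=#  (t=2,i=8, bit13=1)
  nb .##..: next=#  (t=0,i=8, bit12=1)
  nb .#.##: next=.  (t=0,i=6, bit11=0)
  nb .#.#.: next=.  (t=0,i=2, bit10=0)
  nb .#..#: next=.  (t=0,i=16, bit9=0)
  nb .#...: next=#  (t=0,i=12, bit8=1)
  nb ..###: next=#  (t=6,i=0, bit7=1)
  nb ..##.: next=#  (t=1,i=12, bit6=1)
  nb ..#.#: next=.  (t=0,i=1, bit5=0)
  nb ..#..: next=.  (t=0,i=11, bit4=0)
  nb ...##: next=#  (t=3,i=0, bit3=1)
  nb ...#.: next=.  (t=0,i=14, bit2=0)
  nb ....#: next=.  (t=1,i=1, bit1=0)
  nb .....: next=#  (t=1,i=0, bit0=1)
  bits 00100011111110110111000111001001 = 603681225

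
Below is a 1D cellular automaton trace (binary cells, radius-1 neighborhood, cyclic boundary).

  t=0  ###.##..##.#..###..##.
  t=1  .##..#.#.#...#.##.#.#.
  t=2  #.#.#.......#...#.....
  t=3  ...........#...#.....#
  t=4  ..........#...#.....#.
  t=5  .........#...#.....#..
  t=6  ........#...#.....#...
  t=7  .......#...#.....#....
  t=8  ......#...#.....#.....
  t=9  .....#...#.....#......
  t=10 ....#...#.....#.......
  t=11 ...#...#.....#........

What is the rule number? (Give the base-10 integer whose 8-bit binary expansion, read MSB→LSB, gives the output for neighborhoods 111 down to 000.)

194

  ###|#  b7=1 t=0,i=1
  ##.|#  b6=1 t=0,i=2
  #.#|.  b5=0 t=0,i=3
  #..|.  b4=0 t=0,i=6
  .##|.  b3=0 t=0,i=0
  .#.|.  b2=0 t=0,i=11
  ..#|#  b1=1 t=0,i=7
  ...|.  b0=0 t=1,i=11
  bits 11000010 = 194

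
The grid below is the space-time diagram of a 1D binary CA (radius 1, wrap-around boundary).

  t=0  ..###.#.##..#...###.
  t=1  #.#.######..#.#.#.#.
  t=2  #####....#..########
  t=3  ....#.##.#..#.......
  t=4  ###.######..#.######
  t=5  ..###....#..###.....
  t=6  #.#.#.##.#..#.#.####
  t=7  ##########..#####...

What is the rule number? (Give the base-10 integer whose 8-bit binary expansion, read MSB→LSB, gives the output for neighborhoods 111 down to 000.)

109

  [7] ### => .  t=0,i=3
  [6] ##. => #  t=0,i=4
  [5] #.# => #  t=0,i=5
  [4] #.. => .  t=0,i=10
  [3] .## => #  t=0,i=2
  [2] .#. => #  t=0,i=6
  [1] ..# => .  t=0,i=1
  [0] ... => #  t=0,i=0
  bits 01101101 = 109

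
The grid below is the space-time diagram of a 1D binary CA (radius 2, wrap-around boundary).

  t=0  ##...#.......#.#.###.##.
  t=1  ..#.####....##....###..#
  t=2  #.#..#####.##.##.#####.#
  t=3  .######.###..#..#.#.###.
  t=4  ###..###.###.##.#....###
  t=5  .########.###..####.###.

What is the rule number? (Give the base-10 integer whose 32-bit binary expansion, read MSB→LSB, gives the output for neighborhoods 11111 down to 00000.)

2132395004

  #####|.  b31=0 t=2,i=7
  ####.|#  b30=1 t=1,i=6
  ###.#|#  b29=1 t=0,i=19
  ###..|#  b28=1 t=1,i=7
  ##.##|#  b27=1 t=0,i=20
  ##.#.|#  b26=1 t=2,i=1
  ##..#|#  b25=1 t=1,i=21
  ##...|#  b24=1 t=0,i=2
  #.###|.  b23=0 t=0,i=17
  #.##.|.  b22=0 t=0,i=0
  #.#.#|.  b21=0 t=0,i=15
  #.#..|#  b20=1 t=2,i=2
  #..##|#  b19=1 t=2,i=4
  #..#.|.  b18=0 t=1,i=1
  #...#|.  b17=0 t=0,i=3
  #....|#  b16=1 t=0,i=7
  .####|#  b15=1 t=1,i=5
  .###.|#  b14=1 t=0,i=18
  .##.#|.  b13=0 t=0,i=22
  .##..|.  b12=0 t=0,i=1
  .#.##|.  b11=0 t=0,i=16
  .#.#.|.  b10=0 t=0,i=14
  .#..#|#  b9=1 t=1,i=0
  .#...|#  b8=1 t=0,i=6
  ..###|#  b7=1 t=1,i=18
  ..##.|#  b6=1 t=1,i=12
  ..#.#|#  b5=1 t=0,i=13
  ..#..|#  b4=1 t=0,i=5
  ...##|#  b3=1 t=1,i=11
  ...#.|#  b2=1 t=0,i=4
  ....#|.  b1=0 t=0,i=11
  .....|.  b0=0 t=0,i=8
  bits 01111111000110011100001111111100 = 2132395004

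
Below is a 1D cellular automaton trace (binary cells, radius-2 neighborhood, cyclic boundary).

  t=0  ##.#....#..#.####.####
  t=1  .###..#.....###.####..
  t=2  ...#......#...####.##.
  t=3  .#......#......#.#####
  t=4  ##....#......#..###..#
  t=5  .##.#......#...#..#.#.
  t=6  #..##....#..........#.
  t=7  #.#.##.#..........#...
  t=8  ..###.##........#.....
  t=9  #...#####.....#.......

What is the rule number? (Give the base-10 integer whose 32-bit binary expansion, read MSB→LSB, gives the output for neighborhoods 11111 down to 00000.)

1039702018

  ##### -> .   bit 31 = 0  t=0,i=20
  ####. -> .   bit 30 = 0  t=0,i=0
  ###.# -> #   bit 29 = 1  t=0,i=1
  ###.. -> #   bit 28 = 1  t=1,i=3
  ##.## -> #   bit 27 = 1  t=0,i=17
  ##.#. -> #   bit 26 = 1  t=0,i=2
  ##..# -> .   bit 25 = 0  t=1,i=4
  ##... -> #   bit 24 = 1  t=1,i=20
  #.### -> #   bit 23 = 1  t=0,i=13
  #.##. -> #   bit 22 = 1  t=2,i=19
  #.#.# -> #   bit 21 = 1  t=7,i=2
  #.#.. -> #   bit 20 = 1  t=0,i=3
  #..## -> #   bit 19 = 1  t=4,i=15
  #..#. -> .   bit 18 = 0  t=0,i=10
  #...# -> .   bit 17 = 0  t=1,i=21
  #.... -> .   bit 16 = 0  t=0,i=5
  .#### -> #   bit 15 = 1  t=0,i=14
  .###. -> .   bit 14 = 0  t=1,i=2
  .##.# -> .   bit 13 = 0  t=5,i=2
  .##.. -> #   bit 12 = 1  t=2,i=20
  .#.## -> #   bit 11 = 1  t=0,i=12
  .#.#. -> .   bit 10 = 0  t=5,i=19
  .#..# -> .   bit 9 = 0  t=0,i=9
  .#... -> .   bit 8 = 0  t=0,i=4
  ..### -> .   bit 7 = 0  t=1,i=1
  ..##. -> .   bit 6 = 0  t=5,i=1
  ..#.# -> .   bit 5 = 0  t=0,i=11
  ..#.. -> .   bit 4 = 0  t=0,i=8
  ...## -> .   bit 3 = 0  t=1,i=0
  ...#. -> .   bit 2 = 0  t=0,i=7
  ....# -> #   bit 1 = 1  t=0,i=6
  ..... -> .   bit 0 = 0  t=1,i=9
  bits 00111101111110001001100000000010 = 1039702018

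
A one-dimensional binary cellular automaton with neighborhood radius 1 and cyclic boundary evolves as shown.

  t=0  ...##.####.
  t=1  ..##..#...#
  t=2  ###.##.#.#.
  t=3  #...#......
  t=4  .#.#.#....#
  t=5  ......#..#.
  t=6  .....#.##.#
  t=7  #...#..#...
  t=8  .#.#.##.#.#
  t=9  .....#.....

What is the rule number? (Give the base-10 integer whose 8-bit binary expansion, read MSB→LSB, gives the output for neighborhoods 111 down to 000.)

  nb ###: next=.  (t=0,i=7, bit7=0)
  nb ##.: next=.  (t=0,i=4, bit6=0)
  nb #.#: next=.  (t=0,i=5, bit5=0)
  nb #..: next=#  (t=0,i=10, bit4=1)
  nb .##: next=#  (t=0,i=3, bit3=1)
  nb .#.: next=.  (t=1,i=6, bit2=0)
  nb ..#: next=#  (t=0,i=2, bit1=1)
  nb ...: next=.  (t=0,i=0, bit0=0)
  bits 00011010 = 26

26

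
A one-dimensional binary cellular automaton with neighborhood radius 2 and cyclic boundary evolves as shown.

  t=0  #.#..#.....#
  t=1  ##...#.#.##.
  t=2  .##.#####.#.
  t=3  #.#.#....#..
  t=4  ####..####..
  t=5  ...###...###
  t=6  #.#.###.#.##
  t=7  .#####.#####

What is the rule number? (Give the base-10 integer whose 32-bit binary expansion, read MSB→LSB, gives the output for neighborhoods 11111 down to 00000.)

396983358

  nb #####: next=.  (t=2,i=6, bit31=0)
  nb ####.: next=.  (t=2,i=7, bit30=0)
  nb ###.#: next=.  (t=2,i=8, bit29=0)
  nb ###..: next=#  (t=4,i=3, bit28=1)
  nb ##.##: next=.  (t=1,i=11, bit27=0)
  nb ##.#.: next=#  (t=0,i=1, bit26=1)
  nb ##..#: next=#  (t=4,i=4, bit25=1)
  nb ##...: next=#  (t=1,i=2, bit24=1)
  nb #.###: next=#  (t=2,i=4, bit23=1)
  nb #.##.: next=.  (t=1,i=0, bit22=0)
  nb #.#.#: next=#  (t=1,i=7, bit21=1)
  nb #.#..: next=.  (t=0,i=2, bit20=0)
  nb #..##: next=#  (t=2,i=0, bit19=1)
  nb #..#.: next=.  (t=0,i=4, bit18=0)
  nb #...#: next=.  (t=1,i=3, bit17=0)
  nb #....: next=#  (t=0,i=7, bit16=1)
  nb .####: next=.  (t=2,i=5, bit15=0)
  nb .###.: next=#  (t=5,i=4, bit14=1)
  nb .##.#: next=#  (t=0,i=0, bit13=1)
  nb .##..: next=#  (t=1,i=1, bit12=1)
  nb .#.##: next=#  (t=1,i=8, bit11=1)
  nb .#.#.: next=#  (t=1,i=6, bit10=1)
  nb .#..#: next=.  (t=0,i=3, bit9=0)
  nb .#...: next=.  (t=0,i=6, bit8=0)
  nb ..###: next=.  (t=4,i=0, bit7=0)
  nb ..##.: next=.  (t=0,i=11, bit6=0)
  nb ..#.#: next=#  (t=1,i=5, bit5=1)
  nb ..#..: next=#  (t=0,i=5, bit4=1)
  nb ...##: next=#  (t=0,i=10, bit3=1)
  nb ...#.: next=#  (t=1,i=4, bit2=1)
  nb ....#: next=#  (t=0,i=9, bit1=1)
  nb .....: next=.  (t=0,i=8, bit0=0)
  bits 00010111101010010111110000111110 = 396983358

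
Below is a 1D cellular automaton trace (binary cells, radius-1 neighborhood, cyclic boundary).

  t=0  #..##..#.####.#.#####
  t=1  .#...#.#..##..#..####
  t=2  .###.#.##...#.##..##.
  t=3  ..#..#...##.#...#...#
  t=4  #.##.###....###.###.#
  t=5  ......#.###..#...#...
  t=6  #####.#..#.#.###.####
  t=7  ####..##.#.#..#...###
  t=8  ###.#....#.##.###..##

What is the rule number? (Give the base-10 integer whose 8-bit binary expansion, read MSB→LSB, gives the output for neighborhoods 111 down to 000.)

  ###|#  b7=1 t=0,i=10
  ##.|.  b6=0 t=0,i=0
  #.#|.  b5=0 t=0,i=8
  #..|#  b4=1 t=0,i=1
  .##|.  b3=0 t=0,i=3
  .#.|#  b2=1 t=0,i=7
  ..#|.  b1=0 t=0,i=2
  ...|#  b0=1 t=1,i=3
  bits 10010101 = 149

149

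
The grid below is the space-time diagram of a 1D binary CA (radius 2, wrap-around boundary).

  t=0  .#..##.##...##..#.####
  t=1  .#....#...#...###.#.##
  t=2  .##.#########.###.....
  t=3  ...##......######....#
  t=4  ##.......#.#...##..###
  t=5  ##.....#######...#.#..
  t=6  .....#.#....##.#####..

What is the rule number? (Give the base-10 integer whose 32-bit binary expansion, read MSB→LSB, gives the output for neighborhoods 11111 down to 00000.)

2056668598

  #####|.  b31=0 t=2,i=6
  ####.|#  b30=1 t=0,i=20
  ###.#|#  b29=1 t=0,i=21
  ###..|#  b28=1 t=2,i=16
  ##.##|#  b27=1 t=0,i=6
  ##.#.|.  b26=0 t=0,i=0
  ##..#|#  b25=1 t=0,i=14
  ##...|.  b24=0 t=0,i=9
  #.###|#  b23=1 t=0,i=18
  #.##.|.  b22=0 t=0,i=7
  #.#.#|.  b21=0 t=1,i=18
  #.#..|#  b20=1 t=0,i=1
  #..##|.  b19=0 t=0,i=3
  #..#.|#  b18=1 t=0,i=15
  #...#|#  b17=1 t=0,i=10
  #....|.  b16=0 t=1,i=3
  .####|.  b15=0 t=0,i=19
  .###.|#  b14=1 t=1,i=15
  .##.#|.  b13=0 t=0,i=5
  .##..|.  b12=0 t=0,i=8
  .#.##|.  b11=0 t=0,i=17
  .#.#.|#  b10=1 t=4,i=10
  .#..#|.  b9=0 t=0,i=2
  .#...|#  b8=1 t=1,i=2
  ..###|#  b7=1 t=1,i=14
  ..##.|.  b6=0 t=0,i=4
  ..#.#|#  b5=1 t=0,i=16
  ..#..|#  b4=1 t=1,i=6
  ...##|.  b3=0 t=0,i=11
  ...#.|#  b2=1 t=1,i=5
  ....#|#  b1=1 t=1,i=4
  .....|.  b0=0 t=2,i=19
  bits 01111010100101100100010110110110 = 2056668598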